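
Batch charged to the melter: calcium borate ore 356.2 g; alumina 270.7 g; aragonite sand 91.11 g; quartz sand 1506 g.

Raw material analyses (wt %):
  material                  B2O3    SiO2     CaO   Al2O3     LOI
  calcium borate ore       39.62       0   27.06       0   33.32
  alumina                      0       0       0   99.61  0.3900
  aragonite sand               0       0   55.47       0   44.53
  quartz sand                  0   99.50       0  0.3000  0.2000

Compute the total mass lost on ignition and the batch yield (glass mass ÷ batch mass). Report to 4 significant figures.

LOI loss = 163.3 g; glass = 2061 g; yield = 92.66%

The whole derivation maintains full float precision at all times — rounding to 4 significant figures applies to every mid-chain value as shown. Exactly one rounding lands on every reported value; derived quantities, which include LOI, net glass mass, four oxide percentages, totals, the yield, are computed at exact precision, as they appear in the problem or answer text, starting from the weights for 2061 g of glass.
Loss on ignition, line by line:
  calcium borate ore: 356.2 × 0.3332 = 118.7 g
  alumina: 270.7 × 0.003900 = 1.056 g
  aragonite sand: 91.11 × 0.4453 = 40.57 g
  quartz sand: 1506 × 0.002000 = 3.012 g
Total LOI = 163.3 g
Glass = batch − LOI = 2224 − 163.3 = 2061 g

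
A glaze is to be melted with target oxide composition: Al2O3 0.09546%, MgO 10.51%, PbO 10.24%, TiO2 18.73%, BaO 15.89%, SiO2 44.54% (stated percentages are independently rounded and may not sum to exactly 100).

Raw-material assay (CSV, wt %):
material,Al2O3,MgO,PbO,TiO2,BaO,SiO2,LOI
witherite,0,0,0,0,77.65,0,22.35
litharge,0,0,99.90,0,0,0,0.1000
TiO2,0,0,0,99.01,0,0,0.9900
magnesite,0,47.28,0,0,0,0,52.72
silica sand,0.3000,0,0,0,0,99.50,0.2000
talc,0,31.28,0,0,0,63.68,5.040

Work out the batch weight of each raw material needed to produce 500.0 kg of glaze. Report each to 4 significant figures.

Batch per 500.0 kg glaze:
  witherite: 102.3 kg
  litharge: 51.25 kg
  TiO2: 94.59 kg
  magnesite: 44.24 kg
  silica sand: 159.1 kg
  talc: 101.1 kg
Total batch = 552.6 kg; LOI loss = 52.59 kg; yield = 90.48%

All internal work keeps exact precision in all steps. Values along the way are shown, rounded to 4 significant digits, alongside each step; every reported number is rounded exactly once; all derived quantities, which include the six compositions, LOI, the yield, net glass mass, totals, are rebuilt at full precision, as they appear in the problem or the answer, using the weight values per 500.0 kg of glass.
Oxide-by-oxide targets in 500.0 kg glaze:
  Al2O3: 0.09546% × 500.0 = 0.4773 kg
  MgO: 10.51% × 500.0 = 52.55 kg
  PbO: 10.24% × 500.0 = 51.20 kg
  TiO2: 18.73% × 500.0 = 93.65 kg
  BaO: 15.89% × 500.0 = 79.45 kg
  SiO2: 44.54% × 500.0 = 222.7 kg
Balance tally, oxide-wise, with the batch weights as given, relative to the basis at hand (summed amounts equal target values modulo rounding of the values):
  Al2O3: 159.1·0.003000 = 0.4773 kg (target 0.4773 kg)
  MgO: 44.24·0.4728 + 101.1·0.3128 = 52.54 kg (target 52.55 kg)
  PbO: 51.25·0.9990 = 51.20 kg (target 51.20 kg)
  TiO2: 94.59·0.9901 = 93.65 kg (target 93.65 kg)
  BaO: 102.3·0.7765 = 79.44 kg (target 79.45 kg)
  SiO2: 159.1·0.9950 + 101.1·0.6368 = 222.7 kg (target 222.7 kg)
Auditing the glass mass value: net batch after ignition = 500.0 kg (the Σ of target masses is 500.0 kg; against the stated basis, 500.0 kg — gaps are rounding artifacts).
Batch total: Σ batch = 552.6 kg; ignition loss, Σ(batch × LOI) = 52.59 kg; the yield ratio, glass ÷ batch: 90.48%.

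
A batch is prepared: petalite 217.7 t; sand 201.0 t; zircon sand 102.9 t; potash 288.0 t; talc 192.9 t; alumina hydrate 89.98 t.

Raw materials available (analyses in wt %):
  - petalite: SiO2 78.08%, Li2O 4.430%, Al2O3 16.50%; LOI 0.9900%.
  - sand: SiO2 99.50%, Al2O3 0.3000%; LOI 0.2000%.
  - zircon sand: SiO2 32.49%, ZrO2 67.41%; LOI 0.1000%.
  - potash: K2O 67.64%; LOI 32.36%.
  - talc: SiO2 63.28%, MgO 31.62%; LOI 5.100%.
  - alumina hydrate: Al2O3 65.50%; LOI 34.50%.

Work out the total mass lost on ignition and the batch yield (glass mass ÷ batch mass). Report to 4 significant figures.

LOI loss = 136.7 t; glass = 955.7 t; yield = 87.48%

All internal work runs at full precision in every operation. Values along the way appear (rounded to four significant digits) between the steps; exactly one rounding goes into each reported number — the derived quantities (LOI, glass mass, yield, the six compositions, the totals) are computed in full float precision from the batch weights at 955.7 t of glass as they appear in the problem or answer text.
Ignition loss by material:
  petalite: 217.7 × 0.009900 = 2.155 t
  sand: 201.0 × 0.002000 = 0.4020 t
  zircon sand: 102.9 × 0.001000 = 0.1029 t
  potash: 288.0 × 0.3236 = 93.20 t
  talc: 192.9 × 0.05100 = 9.838 t
  alumina hydrate: 89.98 × 0.3450 = 31.04 t
Total LOI = 136.7 t
Glass = batch − LOI = 1092 − 136.7 = 955.7 t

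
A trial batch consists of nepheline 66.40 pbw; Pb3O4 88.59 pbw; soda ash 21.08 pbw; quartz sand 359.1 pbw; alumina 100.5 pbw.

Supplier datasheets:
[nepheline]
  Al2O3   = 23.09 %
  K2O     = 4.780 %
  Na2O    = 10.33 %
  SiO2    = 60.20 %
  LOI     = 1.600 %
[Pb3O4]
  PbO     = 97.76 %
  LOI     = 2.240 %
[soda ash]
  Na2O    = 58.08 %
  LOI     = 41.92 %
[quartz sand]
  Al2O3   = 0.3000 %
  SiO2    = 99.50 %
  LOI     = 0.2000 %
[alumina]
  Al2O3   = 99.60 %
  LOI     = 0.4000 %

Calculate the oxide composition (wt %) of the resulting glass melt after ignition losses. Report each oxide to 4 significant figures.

Working values appear (rounded to 4 significant digits) alongside each step. Every computation holds exact precision from first step to last — each reported value is rounded just once — the derived quantities, which include LOI, the five compositions, the totals, glass mass, yield, are rebuilt in full precision, as given in problem or answer, using the weight values for 622.7 pbw of glass.
Mass of each oxide from the mix:
  Al2O3: 66.40·0.2309 + 359.1·0.003000 + 100.5·0.9960 = 116.5 pbw
  K2O: 66.40·0.04780 = 3.174 pbw
  Na2O: 66.40·0.1033 + 21.08·0.5808 = 19.10 pbw
  SiO2: 66.40·0.6020 + 359.1·0.9950 = 397.3 pbw
  PbO: 88.59·0.9776 = 86.61 pbw
LOI: 66.40·0.01600 + 88.59·0.02240 + 21.08·0.4192 + 359.1·0.002000 + 100.5·0.004000 = 13.00 pbw
batch − LOI leaves glass = 635.7 − 13.00 = 622.7 pbw (= Σ oxide masses)
wt % = 100 × oxide mass / glass mass

Glass mass = 622.7 pbw (batch 635.7 − LOI 13.00).
Composition: Al2O3 18.71%, K2O 0.5097%, Na2O 3.068%, SiO2 63.80%, PbO 13.91%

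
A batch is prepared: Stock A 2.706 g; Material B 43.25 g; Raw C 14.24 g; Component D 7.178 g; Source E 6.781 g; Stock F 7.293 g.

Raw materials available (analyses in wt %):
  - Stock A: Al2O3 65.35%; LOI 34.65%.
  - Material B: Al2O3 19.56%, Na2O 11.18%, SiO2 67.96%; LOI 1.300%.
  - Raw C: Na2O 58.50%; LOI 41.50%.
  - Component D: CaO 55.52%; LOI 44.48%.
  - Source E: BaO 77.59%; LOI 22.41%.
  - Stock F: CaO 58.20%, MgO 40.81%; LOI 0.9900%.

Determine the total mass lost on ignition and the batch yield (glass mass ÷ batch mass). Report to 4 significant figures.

LOI loss = 12.19 g; glass = 69.25 g; yield = 85.03%

All internal work runs at full precision from start to finish. Working values are shown (rounded to 4 significant figures) within the worked lines. A single rounding yields each reported value — the derived quantities, including the totals, ignition loss, the six compositions, the yield, glass mass, are re-derived using the weight values per 69.25 g of glass at full precision precisely as stated by problem or answer.
Ignition loss by material:
  Stock A: 2.706 × 0.3465 = 0.9376 g
  Material B: 43.25 × 0.01300 = 0.5623 g
  Raw C: 14.24 × 0.4150 = 5.910 g
  Component D: 7.178 × 0.4448 = 3.193 g
  Source E: 6.781 × 0.2241 = 1.520 g
  Stock F: 7.293 × 0.009900 = 0.07220 g
Total LOI = 12.19 g
Glass = batch − LOI = 81.45 − 12.19 = 69.25 g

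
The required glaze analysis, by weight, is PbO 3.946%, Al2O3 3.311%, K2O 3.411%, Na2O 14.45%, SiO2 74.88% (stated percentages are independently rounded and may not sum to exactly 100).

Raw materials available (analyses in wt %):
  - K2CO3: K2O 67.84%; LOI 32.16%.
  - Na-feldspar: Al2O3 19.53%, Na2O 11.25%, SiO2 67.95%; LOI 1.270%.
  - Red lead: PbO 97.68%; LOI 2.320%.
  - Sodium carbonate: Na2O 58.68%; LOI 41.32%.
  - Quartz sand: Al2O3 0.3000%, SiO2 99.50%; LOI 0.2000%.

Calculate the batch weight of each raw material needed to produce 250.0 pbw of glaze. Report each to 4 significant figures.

Batch per 250.0 pbw glaze:
  K2CO3: 12.57 pbw
  Na-feldspar: 39.91 pbw
  Red lead: 10.10 pbw
  Sodium carbonate: 53.91 pbw
  Quartz sand: 160.9 pbw
Total batch = 277.4 pbw; LOI loss = 27.38 pbw; yield = 90.13%

Each numeric step runs at exact precision in every operation — in-progress results appear rounded off to 4 significant figures when written out — each reported value receives exactly one rounding. The derived quantities, which include ignition loss, totals, yield, five oxide percentages, glass mass, are carried in full float precision, as they appear in question or answer, from the batch weights per 250.0 pbw of glass.
Oxide mass targets, per 250.0 pbw glaze:
  PbO: 3.946% × 250.0 = 9.865 pbw
  Al2O3: 3.311% × 250.0 = 8.278 pbw
  K2O: 3.411% × 250.0 = 8.528 pbw
  Na2O: 14.45% × 250.0 = 36.12 pbw
  SiO2: 74.88% × 250.0 = 187.2 pbw
A balance pass over the oxides, applying the batch weights above, per the basis as stated (target by target, the sums agree within answer rounding):
  PbO: 10.10·0.9768 = 9.866 pbw (target 9.865 pbw)
  Al2O3: 39.91·0.1953 + 160.9·0.003000 = 8.277 pbw (target 8.278 pbw)
  K2O: 12.57·0.6784 = 8.527 pbw (target 8.528 pbw)
  Na2O: 39.91·0.1125 + 53.91·0.5868 = 36.12 pbw (target 36.12 pbw)
  SiO2: 39.91·0.6795 + 160.9·0.9950 = 187.2 pbw (target 187.2 pbw)
Mass balance on the glass: net batch after ignition = 250.0 pbw (oxide target masses add up to 250.0 pbw; basis as stated: 250.0 pbw — deltas are rounding alone).
Batch grand total — Σ batch = 277.4 pbw; LOI removed, Σ of batch·LOI: 27.38 pbw; yield = glass ÷ total batch = 90.13%.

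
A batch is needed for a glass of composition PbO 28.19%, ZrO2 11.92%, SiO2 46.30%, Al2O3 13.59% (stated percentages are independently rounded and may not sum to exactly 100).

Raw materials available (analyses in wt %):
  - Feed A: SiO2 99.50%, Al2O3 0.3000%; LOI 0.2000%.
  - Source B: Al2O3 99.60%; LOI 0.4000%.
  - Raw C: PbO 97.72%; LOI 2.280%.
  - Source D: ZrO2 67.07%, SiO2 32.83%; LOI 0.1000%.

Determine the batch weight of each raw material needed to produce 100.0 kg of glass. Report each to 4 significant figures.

Working values appear (rounded to 4 significant digits) on the page. Every computation maintains full float precision at each step; a single rounding yields each reported value. Derived quantities (yield, glass mass, totals, four oxide percentages, LOI) are re-derived starting from the weights per 100.0 kg of glass at exact precision, exactly as shown in the problem or the answer.
Oxide mass targets, per 100.0 kg glass:
  PbO: 28.19% × 100.0 = 28.19 kg
  ZrO2: 11.92% × 100.0 = 11.92 kg
  SiO2: 46.30% × 100.0 = 46.30 kg
  Al2O3: 13.59% × 100.0 = 13.59 kg
Mass-balance tally per oxide from the weights as reported, for the quoted basis mass (sum by sum, the targets are met modulo rounding of the values):
  PbO: 28.85·0.9772 = 28.19 kg (target 28.19 kg)
  ZrO2: 17.77·0.6707 = 11.92 kg (target 11.92 kg)
  SiO2: 40.67·0.9950 + 17.77·0.3283 = 46.30 kg (target 46.30 kg)
  Al2O3: 40.67·0.003000 + 13.52·0.9960 = 13.59 kg (target 13.59 kg)
Consistency of the glass mass: batch total minus LOI = 100.0 kg (the Σ of target masses is 100.0 kg; basis as stated: 100.0 kg — any gap is answer rounding).
Total batch = Σ batch = 100.8 kg; LOI loss = Σ batch·LOI = 0.8110 kg; glass ÷ batch gives a yield of 99.20%.

Batch per 100.0 kg glass:
  Feed A: 40.67 kg
  Source B: 13.52 kg
  Raw C: 28.85 kg
  Source D: 17.77 kg
Total batch = 100.8 kg; LOI loss = 0.8110 kg; yield = 99.20%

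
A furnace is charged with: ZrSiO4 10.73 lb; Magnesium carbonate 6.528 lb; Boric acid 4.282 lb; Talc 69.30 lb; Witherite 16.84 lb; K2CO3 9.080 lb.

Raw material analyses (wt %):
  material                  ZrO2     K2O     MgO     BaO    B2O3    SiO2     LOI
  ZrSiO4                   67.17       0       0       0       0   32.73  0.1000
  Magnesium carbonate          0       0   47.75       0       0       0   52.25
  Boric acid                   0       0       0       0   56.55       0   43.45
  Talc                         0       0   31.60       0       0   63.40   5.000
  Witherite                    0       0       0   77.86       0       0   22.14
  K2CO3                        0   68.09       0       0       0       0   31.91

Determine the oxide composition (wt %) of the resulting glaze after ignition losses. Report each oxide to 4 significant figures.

Working values are shown (rounded to four significant digits) in the printout. All arithmetic maintains full float precision through the solve; exactly one rounding is applied to each reported number; all derived quantities (LOI, yield, six oxide percentages, the totals, glass mass) are recomputed from the batch weights on 101.4 lb of glass in full precision as written in either problem or answer.
Oxide masses out of the charge:
  ZrO2: 10.73·0.6717 = 7.207 lb
  K2O: 9.080·0.6809 = 6.183 lb
  MgO: 6.528·0.4775 + 69.30·0.3160 = 25.02 lb
  BaO: 16.84·0.7786 = 13.11 lb
  B2O3: 4.282·0.5655 = 2.421 lb
  SiO2: 10.73·0.3273 + 69.30·0.6340 = 47.45 lb
LOI: 10.73·0.001000 + 6.528·0.5225 + 4.282·0.4345 + 69.30·0.05000 + 16.84·0.2214 + 9.080·0.3191 = 15.37 lb
batch − LOI leaves glass = 116.8 − 15.37 = 101.4 lb (consistent with Σ oxide mass)
each oxide over glass, ×100, is wt %

Glass mass = 101.4 lb (batch 116.8 − LOI 15.37).
Composition: ZrO2 7.109%, K2O 6.098%, MgO 24.67%, BaO 12.93%, B2O3 2.388%, SiO2 46.80%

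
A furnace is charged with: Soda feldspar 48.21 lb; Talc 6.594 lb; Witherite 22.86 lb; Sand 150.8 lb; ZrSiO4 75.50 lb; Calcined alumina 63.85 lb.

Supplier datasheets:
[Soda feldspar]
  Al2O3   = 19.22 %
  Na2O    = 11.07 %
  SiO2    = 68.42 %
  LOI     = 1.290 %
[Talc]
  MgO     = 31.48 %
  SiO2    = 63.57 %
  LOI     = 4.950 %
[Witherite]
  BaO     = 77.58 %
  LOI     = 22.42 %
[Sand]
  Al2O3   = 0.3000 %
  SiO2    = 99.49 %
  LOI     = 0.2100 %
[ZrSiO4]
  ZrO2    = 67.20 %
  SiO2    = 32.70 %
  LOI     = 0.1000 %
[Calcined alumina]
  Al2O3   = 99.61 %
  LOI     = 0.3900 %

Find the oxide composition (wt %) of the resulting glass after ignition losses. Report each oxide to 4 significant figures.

Glass mass = 361.1 lb (batch 367.8 − LOI 6.715).
Composition: BaO 4.911%, MgO 0.5749%, Al2O3 20.30%, ZrO2 14.05%, Na2O 1.478%, SiO2 58.68%

Intermediates are displayed (rounded to 4 significant figures) across the worked steps; every computation maintains exact precision end to end; every reported value takes just one rounding; the derived quantities (yield, ignition loss, six oxide percentages, glass mass, the totals) are carried from the weighed amounts per 361.1 lb of glass in full precision, as given in problem or answer.
Oxide-by-oxide delivered mass:
  BaO: 22.86·0.7758 = 17.73 lb
  MgO: 6.594·0.3148 = 2.076 lb
  Al2O3: 48.21·0.1922 + 150.8·0.003000 + 63.85·0.9961 = 73.32 lb
  ZrO2: 75.50·0.6720 = 50.74 lb
  Na2O: 48.21·0.1107 = 5.337 lb
  SiO2: 48.21·0.6842 + 6.594·0.6357 + 150.8·0.9949 + 75.50·0.3270 = 211.9 lb
LOI: 48.21·0.01290 + 6.594·0.04950 + 22.86·0.2242 + 150.8·0.002100 + 75.50·0.001000 + 63.85·0.003900 = 6.715 lb
Net of LOI, the glass mass = 367.8 − 6.715 = 361.1 lb (equal to the oxide-mass sum)
each wt % is 100 × oxide ÷ glass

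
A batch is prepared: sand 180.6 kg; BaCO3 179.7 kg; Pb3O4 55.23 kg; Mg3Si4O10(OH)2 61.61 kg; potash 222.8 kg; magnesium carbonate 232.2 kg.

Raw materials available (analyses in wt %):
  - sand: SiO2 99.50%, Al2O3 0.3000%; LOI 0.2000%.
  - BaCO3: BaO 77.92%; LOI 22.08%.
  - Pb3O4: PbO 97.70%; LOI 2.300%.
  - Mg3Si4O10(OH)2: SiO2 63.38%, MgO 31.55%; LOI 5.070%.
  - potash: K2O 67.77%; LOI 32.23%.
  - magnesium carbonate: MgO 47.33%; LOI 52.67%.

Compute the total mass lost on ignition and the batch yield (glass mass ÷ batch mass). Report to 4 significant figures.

LOI loss = 238.5 kg; glass = 693.6 kg; yield = 74.41%

In-progress results are printed (rounded to 4 significant digits) between the steps; every computation keeps full float precision at every stage. Each reported figure carries a single rounding — the derived quantities, including the totals, six oxide percentages, ignition loss, net glass mass, yield, are re-derived from the weighed amounts for 693.6 kg of glass at full precision, as set out in question or answer.
Each material's LOI contribution:
  sand: 180.6 × 0.002000 = 0.3612 kg
  BaCO3: 179.7 × 0.2208 = 39.68 kg
  Pb3O4: 55.23 × 0.02300 = 1.270 kg
  Mg3Si4O10(OH)2: 61.61 × 0.05070 = 3.124 kg
  potash: 222.8 × 0.3223 = 71.81 kg
  magnesium carbonate: 232.2 × 0.5267 = 122.3 kg
Total LOI = 238.5 kg
Glass = batch − LOI = 932.1 − 238.5 = 693.6 kg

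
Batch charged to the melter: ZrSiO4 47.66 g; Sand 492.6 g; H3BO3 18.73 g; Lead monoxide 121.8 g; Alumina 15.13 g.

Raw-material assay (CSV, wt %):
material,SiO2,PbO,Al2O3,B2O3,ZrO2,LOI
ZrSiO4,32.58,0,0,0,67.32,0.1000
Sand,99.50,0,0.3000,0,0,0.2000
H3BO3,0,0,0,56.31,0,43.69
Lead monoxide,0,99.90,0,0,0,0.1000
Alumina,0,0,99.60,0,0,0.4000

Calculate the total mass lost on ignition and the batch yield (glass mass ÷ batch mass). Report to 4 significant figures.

LOI loss = 9.398 g; glass = 686.5 g; yield = 98.65%

Exact precision is kept at all times — mid-chain values appear, rounded to 4 significant digits, across the worked steps — each reported number takes a single rounding. Derived quantities (ignition loss, five oxide percentages, the yield, net glass mass, the totals) are computed using the weight values for 686.5 g of glass at exact precision, as they appear in either problem or answer.
Each material's LOI contribution:
  ZrSiO4: 47.66 × 0.001000 = 0.04766 g
  Sand: 492.6 × 0.002000 = 0.9852 g
  H3BO3: 18.73 × 0.4369 = 8.183 g
  Lead monoxide: 121.8 × 0.001000 = 0.1218 g
  Alumina: 15.13 × 0.004000 = 0.06052 g
Total LOI = 9.398 g
Glass = batch − LOI = 695.9 − 9.398 = 686.5 g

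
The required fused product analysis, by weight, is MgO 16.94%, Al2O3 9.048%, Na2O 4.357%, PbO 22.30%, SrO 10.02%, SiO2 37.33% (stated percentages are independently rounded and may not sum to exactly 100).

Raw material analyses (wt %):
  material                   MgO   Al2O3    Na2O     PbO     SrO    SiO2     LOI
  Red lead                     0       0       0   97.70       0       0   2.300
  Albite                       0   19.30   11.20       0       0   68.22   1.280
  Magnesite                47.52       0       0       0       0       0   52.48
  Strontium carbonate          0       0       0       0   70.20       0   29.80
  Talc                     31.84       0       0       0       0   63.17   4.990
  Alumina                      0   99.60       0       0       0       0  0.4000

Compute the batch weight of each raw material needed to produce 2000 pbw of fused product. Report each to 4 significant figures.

All arithmetic holds full precision through the solve; values along the way are printed rounded off to 4 significant figures at each printed step. A single rounding yields every reported value. Derived quantities are recomputed at full float precision (the yield, net glass mass, the six compositions, ignition loss, the totals) from the batch weights at 2000 pbw of glass, precisely as stated by question or answer.
Oxide-by-oxide targets in 2000 pbw fused product:
  MgO: 16.94% × 2000 = 338.8 pbw
  Al2O3: 9.048% × 2000 = 181.0 pbw
  Na2O: 4.357% × 2000 = 87.14 pbw
  PbO: 22.30% × 2000 = 446.0 pbw
  SrO: 10.02% × 2000 = 200.4 pbw
  SiO2: 37.33% × 2000 = 746.6 pbw
Mass-balance tally per oxide applying the batch weights above, relative to the basis at hand (sum by sum, the targets are met up to rounding of the answer):
  MgO: 484.0·0.4752 + 341.7·0.3184 = 338.8 pbw (target 338.8 pbw)
  Al2O3: 778.0·0.1930 + 30.92·0.9960 = 181.0 pbw (target 181.0 pbw)
  Na2O: 778.0·0.1120 = 87.14 pbw (target 87.14 pbw)
  PbO: 456.5·0.9770 = 446.0 pbw (target 446.0 pbw)
  SrO: 285.5·0.7020 = 200.4 pbw (target 200.4 pbw)
  SiO2: 778.0·0.6822 + 341.7·0.6317 = 746.6 pbw (target 746.6 pbw)
Consistency of the glass mass: Σ batch − LOI loss = 2000 pbw (the targets, summed, come to 2000 pbw; stated basis 2000 pbw — any gap is answer rounding).
Batch total: Σ batch = 2377 pbw; LOI loss = Σ batch·LOI = 376.7 pbw; yield = glass ÷ total batch = 84.15%.

Batch per 2000 pbw fused product:
  Red lead: 456.5 pbw
  Albite: 778.0 pbw
  Magnesite: 484.0 pbw
  Strontium carbonate: 285.5 pbw
  Talc: 341.7 pbw
  Alumina: 30.92 pbw
Total batch = 2377 pbw; LOI loss = 376.7 pbw; yield = 84.15%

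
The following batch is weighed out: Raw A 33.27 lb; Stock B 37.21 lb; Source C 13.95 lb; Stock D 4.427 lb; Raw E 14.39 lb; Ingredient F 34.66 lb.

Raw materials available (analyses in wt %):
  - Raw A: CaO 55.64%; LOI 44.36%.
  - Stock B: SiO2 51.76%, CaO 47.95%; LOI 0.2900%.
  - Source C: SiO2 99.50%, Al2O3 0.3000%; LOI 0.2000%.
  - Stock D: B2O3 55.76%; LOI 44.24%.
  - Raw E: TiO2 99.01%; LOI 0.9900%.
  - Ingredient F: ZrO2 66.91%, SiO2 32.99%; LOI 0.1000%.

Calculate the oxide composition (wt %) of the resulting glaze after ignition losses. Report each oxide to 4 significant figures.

Glass mass = 120.9 lb (batch 137.9 − LOI 17.03).
Composition: ZrO2 19.19%, SiO2 36.88%, TiO2 11.79%, B2O3 2.042%, CaO 30.07%, Al2O3 0.03462%

Values along the way are displayed rounded off to 4 significant digits across the worked steps — the whole derivation holds exact precision at all times; each reported figure is rounded just once — all derived quantities (the totals, yield, LOI, six oxide percentages, glass mass) are computed using the weight values per 120.9 lb of glass in exact precision, exactly as printed in question or answer.
Per-oxide mass from batch:
  ZrO2: 34.66·0.6691 = 23.19 lb
  SiO2: 37.21·0.5176 + 13.95·0.9950 + 34.66·0.3299 = 44.57 lb
  TiO2: 14.39·0.9901 = 14.25 lb
  B2O3: 4.427·0.5576 = 2.468 lb
  CaO: 33.27·0.5564 + 37.21·0.4795 = 36.35 lb
  Al2O3: 13.95·0.003000 = 0.04185 lb
LOI: 33.27·0.4436 + 37.21·0.002900 + 13.95·0.002000 + 4.427·0.4424 + 14.39·0.009900 + 34.66·0.001000 = 17.03 lb
Resulting glass, batch − LOI: 137.9 − 17.03 = 120.9 lb (= the summed oxide contributions)
percent share: oxide ÷ glass, ×100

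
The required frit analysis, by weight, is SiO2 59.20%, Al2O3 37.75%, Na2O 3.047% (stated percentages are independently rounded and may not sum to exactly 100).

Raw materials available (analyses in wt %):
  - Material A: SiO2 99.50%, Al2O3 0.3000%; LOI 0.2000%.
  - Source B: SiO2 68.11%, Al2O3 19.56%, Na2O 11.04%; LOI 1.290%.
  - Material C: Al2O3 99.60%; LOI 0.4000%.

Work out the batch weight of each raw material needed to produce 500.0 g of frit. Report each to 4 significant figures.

Batch per 500.0 g frit:
  Material A: 203.0 g
  Source B: 138.0 g
  Material C: 161.8 g
Total batch = 502.8 g; LOI loss = 2.833 g; yield = 99.44%

Working values are printed with 4-significant-figure rounding alongside each step; every computation runs at full precision end to end — exactly one rounding is applied to each reported result; the derived quantities, including glass mass, the totals, ignition loss, the yield, the three compositions, are computed starting from the weights on 500.0 g of glass in exact precision, as given in the problem or answer text.
Per-oxide target masses for 500.0 g frit:
  SiO2: 59.20% × 500.0 = 296.0 g
  Al2O3: 37.75% × 500.0 = 188.8 g
  Na2O: 3.047% × 500.0 = 15.24 g
Checking each oxide sum on the weights just shown, relative to the basis at hand (delivered sums recover each target once rounding is allowed for):
  SiO2: 203.0·0.9950 + 138.0·0.6811 = 296.0 g (target 296.0 g)
  Al2O3: 203.0·0.003000 + 138.0·0.1956 + 161.8·0.9960 = 188.8 g (target 188.8 g)
  Na2O: 138.0·0.1104 = 15.24 g (target 15.24 g)
Auditing the glass mass value: batch Σ − ignition loss = 500.0 g (the Σ of target masses is 500.0 g; stated basis 500.0 g — any gap is answer rounding).
Total batch = Σ batch = 502.8 g; LOI removed, Σ of batch·LOI: 2.833 g; the yield ratio, glass ÷ batch: 99.44%.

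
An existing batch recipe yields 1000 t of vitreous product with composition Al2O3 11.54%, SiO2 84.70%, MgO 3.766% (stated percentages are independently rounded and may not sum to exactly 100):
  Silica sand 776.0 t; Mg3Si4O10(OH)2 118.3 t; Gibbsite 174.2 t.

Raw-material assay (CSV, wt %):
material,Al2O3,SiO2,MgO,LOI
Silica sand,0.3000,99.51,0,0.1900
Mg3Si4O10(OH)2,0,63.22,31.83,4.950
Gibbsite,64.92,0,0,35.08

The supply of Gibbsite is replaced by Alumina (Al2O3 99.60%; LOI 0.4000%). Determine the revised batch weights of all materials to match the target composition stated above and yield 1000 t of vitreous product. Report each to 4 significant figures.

Revised batch per 1000 t vitreous product:
  Silica sand: 776.0 t
  Mg3Si4O10(OH)2: 118.3 t
  Alumina: 113.5 t
Total batch = 1008 t; LOI loss = 7.784 t

Working values appear, rounded to 4 significant figures, within the worked lines; each numeric step maintains exact precision at every stage; every reported result includes exactly one rounding — derived quantities (the yield, net glass mass, three oxide percentages, the totals, ignition loss) are carried starting from the weights per 1000 t of glass at exact precision exactly as printed in the problem or answer text.
Target oxide masses per 1000 t vitreous product:
  Al2O3: 11.54% × 1000 = 115.4 t
  SiO2: 84.70% × 1000 = 847.0 t
  MgO: 3.766% × 1000 = 37.66 t
Verifying the oxide balance working from each reported weight, per the basis as stated (target by target, the sums agree inside rounding margins):
  Al2O3: 776.0·0.003000 + 113.5·0.9960 = 115.4 t (target 115.4 t)
  SiO2: 776.0·0.9951 + 118.3·0.6322 = 847.0 t (target 847.0 t)
  MgO: 118.3·0.3183 = 37.65 t (target 37.66 t)
Auditing the glass mass value: net batch after ignition = 1000 t (summing oxide targets gives 1000 t; with the basis standing at 1000 t — a pure rounding effect).
Whole-batch sum: Σ batch = 1008 t; ignition loss, Σ(batch × LOI) = 7.784 t; yield = glass ÷ total batch = 99.23%.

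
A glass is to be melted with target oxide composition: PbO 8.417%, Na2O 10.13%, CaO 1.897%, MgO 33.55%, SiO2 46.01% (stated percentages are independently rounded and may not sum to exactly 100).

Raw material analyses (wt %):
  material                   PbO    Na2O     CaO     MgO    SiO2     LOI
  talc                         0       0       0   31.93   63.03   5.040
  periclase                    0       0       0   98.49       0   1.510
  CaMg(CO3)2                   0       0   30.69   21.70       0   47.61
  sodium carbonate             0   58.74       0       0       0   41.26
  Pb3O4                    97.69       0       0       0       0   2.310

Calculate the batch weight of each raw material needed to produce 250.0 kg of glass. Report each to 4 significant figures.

Batch per 250.0 kg glass:
  talc: 182.5 kg
  periclase: 22.59 kg
  CaMg(CO3)2: 15.45 kg
  sodium carbonate: 43.11 kg
  Pb3O4: 21.54 kg
Total batch = 285.2 kg; LOI loss = 35.18 kg; yield = 87.66%

Full float precision is kept at every stage — mid-chain values are displayed rounded to four significant figures across the worked steps; every reported result sees exactly one rounding. The derived quantities (ignition loss, five oxide percentages, glass mass, the yield, the totals) are computed in full float precision starting from the weights on 250.0 kg of glass exactly as shown in the problem or the answer.
Target oxide masses per 250.0 kg glass:
  PbO: 8.417% × 250.0 = 21.04 kg
  Na2O: 10.13% × 250.0 = 25.32 kg
  CaO: 1.897% × 250.0 = 4.742 kg
  MgO: 33.55% × 250.0 = 83.88 kg
  SiO2: 46.01% × 250.0 = 115.0 kg
Mass-balance tally per oxide using the reported weights, under the basis named above (sum by sum, the targets are met inside rounding margins):
  PbO: 21.54·0.9769 = 21.04 kg (target 21.04 kg)
  Na2O: 43.11·0.5874 = 25.32 kg (target 25.32 kg)
  CaO: 15.45·0.3069 = 4.742 kg (target 4.742 kg)
  MgO: 182.5·0.3193 + 22.59·0.9849 + 15.45·0.2170 = 83.87 kg (target 83.88 kg)
  SiO2: 182.5·0.6303 = 115.0 kg (target 115.0 kg)
Auditing the glass mass value: total charge less LOI = 250.0 kg (oxide target masses add up to 250.0 kg; stated basis 250.0 kg — deltas are rounding alone).
Adding the batch up: Σ batch = 285.2 kg; LOI loss = Σ batch·LOI = 35.18 kg; glass ÷ batch gives a yield of 87.66%.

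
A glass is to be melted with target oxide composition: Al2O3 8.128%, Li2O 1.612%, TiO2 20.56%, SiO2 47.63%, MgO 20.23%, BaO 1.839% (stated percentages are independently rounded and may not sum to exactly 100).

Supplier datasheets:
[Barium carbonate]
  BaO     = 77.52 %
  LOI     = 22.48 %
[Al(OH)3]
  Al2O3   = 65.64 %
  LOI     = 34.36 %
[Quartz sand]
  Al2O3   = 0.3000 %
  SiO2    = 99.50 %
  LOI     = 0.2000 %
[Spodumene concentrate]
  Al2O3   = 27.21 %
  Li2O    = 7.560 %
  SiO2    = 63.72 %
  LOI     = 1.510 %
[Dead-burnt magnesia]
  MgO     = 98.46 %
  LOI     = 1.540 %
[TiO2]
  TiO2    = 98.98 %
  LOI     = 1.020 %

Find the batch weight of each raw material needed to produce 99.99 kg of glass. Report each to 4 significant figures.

Batch per 99.99 kg glass:
  Barium carbonate: 2.372 kg
  Al(OH)3: 3.387 kg
  Quartz sand: 34.21 kg
  Spodumene concentrate: 21.32 kg
  Dead-burnt magnesia: 20.54 kg
  TiO2: 20.77 kg
Total batch = 102.6 kg; LOI loss = 2.616 kg; yield = 97.45%

The whole derivation runs at exact precision all the way through. Mid-chain values are displayed, rounded to four significant figures, across the worked steps. Every reported value undergoes a single rounding; all derived quantities, which include the six compositions, the yield, the totals, LOI, glass mass, are carried in exact precision, as written in question or answer, starting from the weights for 99.99 kg of glass.
Oxide mass targets, per 99.99 kg glass:
  Al2O3: 8.128% × 99.99 = 8.127 kg
  Li2O: 1.612% × 99.99 = 1.612 kg
  TiO2: 20.56% × 99.99 = 20.56 kg
  SiO2: 47.63% × 99.99 = 47.63 kg
  MgO: 20.23% × 99.99 = 20.23 kg
  BaO: 1.839% × 99.99 = 1.839 kg
Checking each oxide sum on the weights just shown, relative to the basis at hand (every target is met by its sum within answer rounding):
  Al2O3: 3.387·0.6564 + 34.21·0.003000 + 21.32·0.2721 = 8.127 kg (target 8.127 kg)
  Li2O: 21.32·0.07560 = 1.612 kg (target 1.612 kg)
  TiO2: 20.77·0.9898 = 20.56 kg (target 20.56 kg)
  SiO2: 34.21·0.9950 + 21.32·0.6372 = 47.62 kg (target 47.63 kg)
  MgO: 20.54·0.9846 = 20.22 kg (target 20.23 kg)
  BaO: 2.372·0.7752 = 1.839 kg (target 1.839 kg)
Glass-mass sanity pass: the batch minus its LOI: 99.98 kg (per-oxide target masses sum to 99.99 kg; with the basis standing at 99.99 kg — differing by rounding only).
Summing the batch: Σ batch = 102.6 kg; LOI removed, Σ of batch·LOI: 2.616 kg; yield, glass over the total, = 97.45%.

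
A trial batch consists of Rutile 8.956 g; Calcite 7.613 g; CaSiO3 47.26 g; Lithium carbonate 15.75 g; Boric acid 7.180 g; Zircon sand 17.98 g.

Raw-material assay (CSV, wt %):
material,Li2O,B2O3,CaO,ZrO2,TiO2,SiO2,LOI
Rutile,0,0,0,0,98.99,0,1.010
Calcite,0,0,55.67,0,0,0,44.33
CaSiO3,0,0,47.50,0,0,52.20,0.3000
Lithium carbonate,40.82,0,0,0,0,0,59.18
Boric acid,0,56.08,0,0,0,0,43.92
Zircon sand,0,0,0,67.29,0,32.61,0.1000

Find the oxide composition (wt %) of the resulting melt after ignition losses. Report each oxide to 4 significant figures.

Glass mass = 88.64 g (batch 104.7 − LOI 16.10).
Composition: Li2O 7.253%, B2O3 4.543%, CaO 30.11%, ZrO2 13.65%, TiO2 10.00%, SiO2 34.45%

All arithmetic carries full float precision end to end — mid-chain values are printed, rounded to 4 significant digits, across the worked steps. A single rounding produces each reported value — all derived quantities, including glass mass, six oxide percentages, totals, the yield, LOI, are recomputed from the weighed amounts at 88.64 g of glass at full precision, as given in the problem or the answer.
Per-oxide mass from batch:
  Li2O: 15.75·0.4082 = 6.429 g
  B2O3: 7.180·0.5608 = 4.027 g
  CaO: 7.613·0.5567 + 47.26·0.4750 = 26.69 g
  ZrO2: 17.98·0.6729 = 12.10 g
  TiO2: 8.956·0.9899 = 8.866 g
  SiO2: 47.26·0.5220 + 17.98·0.3261 = 30.53 g
LOI: 8.956·0.01010 + 7.613·0.4433 + 47.26·0.003000 + 15.75·0.5918 + 7.180·0.4392 + 17.98·0.001000 = 16.10 g
Glass = total batch minus LOI = 104.7 − 16.10 = 88.64 g (matching Σ of the oxides)
wt % = 100 × oxide mass / glass mass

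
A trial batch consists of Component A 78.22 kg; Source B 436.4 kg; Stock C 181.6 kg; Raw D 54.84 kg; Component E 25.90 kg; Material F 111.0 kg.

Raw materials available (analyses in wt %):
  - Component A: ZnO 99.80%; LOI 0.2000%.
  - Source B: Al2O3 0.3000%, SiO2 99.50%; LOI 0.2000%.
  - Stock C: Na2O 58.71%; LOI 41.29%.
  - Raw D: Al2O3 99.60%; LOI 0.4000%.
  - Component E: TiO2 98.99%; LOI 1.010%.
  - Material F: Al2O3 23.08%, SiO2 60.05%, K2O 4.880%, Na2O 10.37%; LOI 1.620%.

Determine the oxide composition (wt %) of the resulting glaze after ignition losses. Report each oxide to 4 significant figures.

Glass mass = 809.7 kg (batch 888.0 − LOI 78.29).
Composition: Al2O3 10.07%, SiO2 61.86%, K2O 0.6690%, Na2O 14.59%, TiO2 3.167%, ZnO 9.641%

Every computation runs at full precision through the solve; working values are printed, rounded to 4 significant digits, as written — each reported result carries a single rounding — the derived quantities are computed from the weighed amounts per 809.7 kg of glass at exact precision (ignition loss, the six compositions, the yield, totals, glass mass) as given in the question or the answer.
Per-oxide mass from batch:
  Al2O3: 436.4·0.003000 + 54.84·0.9960 + 111.0·0.2308 = 81.55 kg
  SiO2: 436.4·0.9950 + 111.0·0.6005 = 500.9 kg
  K2O: 111.0·0.04880 = 5.417 kg
  Na2O: 181.6·0.5871 + 111.0·0.1037 = 118.1 kg
  TiO2: 25.90·0.9899 = 25.64 kg
  ZnO: 78.22·0.9980 = 78.06 kg
LOI: 78.22·0.002000 + 436.4·0.002000 + 181.6·0.4129 + 54.84·0.004000 + 25.90·0.01010 + 111.0·0.01620 = 78.29 kg
Resulting glass, batch − LOI: 888.0 − 78.29 = 809.7 kg (equal to the oxide-mass sum)
each oxide over glass, ×100, is wt %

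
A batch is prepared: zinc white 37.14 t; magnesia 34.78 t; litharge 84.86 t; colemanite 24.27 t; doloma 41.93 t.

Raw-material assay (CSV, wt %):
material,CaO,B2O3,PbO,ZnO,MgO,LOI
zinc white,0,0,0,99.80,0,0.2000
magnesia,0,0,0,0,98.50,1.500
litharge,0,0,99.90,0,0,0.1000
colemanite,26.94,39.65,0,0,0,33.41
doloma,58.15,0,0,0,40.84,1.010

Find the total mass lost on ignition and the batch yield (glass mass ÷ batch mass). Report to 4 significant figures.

LOI loss = 9.213 t; glass = 213.8 t; yield = 95.87%

Intermediates are shown rounded to 4 significant figures between the steps — every computation maintains exact precision through the solve — each reported figure takes exactly one rounding. Derived quantities are recomputed in exact precision (totals, LOI, the five compositions, glass mass, yield) from the weighed amounts per 213.8 t of glass, precisely as stated by the question or the answer.
LOI of each material in turn:
  zinc white: 37.14 × 0.002000 = 0.07428 t
  magnesia: 34.78 × 0.01500 = 0.5217 t
  litharge: 84.86 × 0.001000 = 0.08486 t
  colemanite: 24.27 × 0.3341 = 8.109 t
  doloma: 41.93 × 0.01010 = 0.4235 t
Total LOI = 9.213 t
Glass = batch − LOI = 223.0 − 9.213 = 213.8 t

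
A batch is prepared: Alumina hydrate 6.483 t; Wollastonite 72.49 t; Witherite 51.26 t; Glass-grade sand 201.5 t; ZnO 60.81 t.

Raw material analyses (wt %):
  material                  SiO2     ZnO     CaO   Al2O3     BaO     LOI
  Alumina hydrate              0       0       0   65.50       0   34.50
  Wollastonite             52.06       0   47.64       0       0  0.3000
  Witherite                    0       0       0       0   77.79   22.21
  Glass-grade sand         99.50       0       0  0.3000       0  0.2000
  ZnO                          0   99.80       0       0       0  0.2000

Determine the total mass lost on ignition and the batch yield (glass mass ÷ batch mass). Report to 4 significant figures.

LOI loss = 14.36 t; glass = 378.2 t; yield = 96.34%

The intermediate values are printed rounded off to 4 significant figures at each printed step. All internal work runs at full float precision all the way through. Every reported value takes just one rounding — the derived quantities (ignition loss, the yield, net glass mass, totals, the five compositions) are computed at exact precision from the batch weights on 378.2 t of glass, as set out in the problem or answer text.
Per-material ignition loss:
  Alumina hydrate: 6.483 × 0.3450 = 2.237 t
  Wollastonite: 72.49 × 0.003000 = 0.2175 t
  Witherite: 51.26 × 0.2221 = 11.38 t
  Glass-grade sand: 201.5 × 0.002000 = 0.4030 t
  ZnO: 60.81 × 0.002000 = 0.1216 t
Total LOI = 14.36 t
Glass = batch − LOI = 392.5 − 14.36 = 378.2 t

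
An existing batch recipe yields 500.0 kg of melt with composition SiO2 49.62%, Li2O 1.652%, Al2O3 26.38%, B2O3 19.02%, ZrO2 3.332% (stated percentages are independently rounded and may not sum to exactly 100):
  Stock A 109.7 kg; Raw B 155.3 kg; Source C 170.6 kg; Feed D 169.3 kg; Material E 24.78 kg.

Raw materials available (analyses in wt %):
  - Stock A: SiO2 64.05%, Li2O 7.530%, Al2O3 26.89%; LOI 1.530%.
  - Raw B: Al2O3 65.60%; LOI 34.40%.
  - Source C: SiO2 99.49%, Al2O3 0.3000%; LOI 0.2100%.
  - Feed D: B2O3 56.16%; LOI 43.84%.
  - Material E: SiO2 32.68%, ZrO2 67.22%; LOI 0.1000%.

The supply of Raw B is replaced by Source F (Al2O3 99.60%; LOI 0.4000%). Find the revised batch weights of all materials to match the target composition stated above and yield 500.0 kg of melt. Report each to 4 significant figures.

All arithmetic maintains full precision through every step; rounding to 4 significant figures applies to each working value as shown; every reported number includes exactly one rounding; the derived quantities, including ignition loss, totals, five oxide percentages, the yield, glass mass, are rebuilt starting from the weights for 500.0 kg of glass at full precision exactly as shown in question or answer.
Per-oxide target masses for 500.0 kg melt:
  SiO2: 49.62% × 500.0 = 248.1 kg
  Li2O: 1.652% × 500.0 = 8.260 kg
  Al2O3: 26.38% × 500.0 = 131.9 kg
  B2O3: 19.02% × 500.0 = 95.10 kg
  ZrO2: 3.332% × 500.0 = 16.66 kg
Verifying the oxide balance with the batch weights as given, on the stated basis (oxide sums agree with the targets inside rounding margins):
  SiO2: 109.7·0.6405 + 170.6·0.9949 + 24.78·0.3268 = 248.1 kg (target 248.1 kg)
  Li2O: 109.7·0.07530 = 8.260 kg (target 8.260 kg)
  Al2O3: 109.7·0.2689 + 102.3·0.9960 + 170.6·0.003000 = 131.9 kg (target 131.9 kg)
  B2O3: 169.3·0.5616 = 95.08 kg (target 95.10 kg)
  ZrO2: 24.78·0.6722 = 16.66 kg (target 16.66 kg)
Auditing the glass mass value: whole batch net of LOI = 500.0 kg (the targets, summed, come to 500.0 kg; basis as stated: 500.0 kg — rounding explains the deltas).
Total batch = Σ batch = 576.7 kg; LOI loss = Σ batch·LOI = 76.69 kg; yield: glass divided by total = 86.70%.

Revised batch per 500.0 kg melt:
  Stock A: 109.7 kg
  Source F: 102.3 kg
  Source C: 170.6 kg
  Feed D: 169.3 kg
  Material E: 24.78 kg
Total batch = 576.7 kg; LOI loss = 76.69 kg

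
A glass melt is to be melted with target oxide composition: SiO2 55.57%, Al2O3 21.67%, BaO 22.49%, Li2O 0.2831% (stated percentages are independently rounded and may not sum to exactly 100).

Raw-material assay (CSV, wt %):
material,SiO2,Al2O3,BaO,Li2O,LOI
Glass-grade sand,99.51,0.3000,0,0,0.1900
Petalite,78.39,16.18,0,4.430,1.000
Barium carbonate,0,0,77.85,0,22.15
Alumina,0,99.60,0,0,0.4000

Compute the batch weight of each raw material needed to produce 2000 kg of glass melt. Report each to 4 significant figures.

The working math holds full precision at each step — values along the way appear, rounded to 4 significant figures, across the worked steps. A single rounding completes every reported number — the derived quantities, which include LOI, yield, glass mass, the totals, four oxide percentages, are recomputed in full precision, as written in either problem or answer, using the weight values for 2000 kg of glass.
Per-oxide target masses for 2000 kg glass melt:
  SiO2: 55.57% × 2000 = 1111 kg
  Al2O3: 21.67% × 2000 = 433.4 kg
  BaO: 22.49% × 2000 = 449.8 kg
  Li2O: 0.2831% × 2000 = 5.662 kg
Per-oxide balance check per the reported batch figures, for the quoted basis mass (sum by sum, the targets are met exact up to rounding of places):
  SiO2: 1016·0.9951 + 127.8·0.7839 = 1111 kg (target 1111 kg)
  Al2O3: 1016·0.003000 + 127.8·0.1618 + 411.3·0.9960 = 433.4 kg (target 433.4 kg)
  BaO: 577.8·0.7785 = 449.8 kg (target 449.8 kg)
  Li2O: 127.8·0.04430 = 5.662 kg (target 5.662 kg)
Glass-mass bookkeeping: Σ batch − LOI loss = 2000 kg (summing oxide targets gives 2000 kg; with the basis standing at 2000 kg — deltas are rounding alone).
Adding the batch up: Σ batch = 2133 kg; LOI removed, Σ of batch·LOI: 132.8 kg; yield, glass over the total, = 93.77%.

Batch per 2000 kg glass melt:
  Glass-grade sand: 1016 kg
  Petalite: 127.8 kg
  Barium carbonate: 577.8 kg
  Alumina: 411.3 kg
Total batch = 2133 kg; LOI loss = 132.8 kg; yield = 93.77%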